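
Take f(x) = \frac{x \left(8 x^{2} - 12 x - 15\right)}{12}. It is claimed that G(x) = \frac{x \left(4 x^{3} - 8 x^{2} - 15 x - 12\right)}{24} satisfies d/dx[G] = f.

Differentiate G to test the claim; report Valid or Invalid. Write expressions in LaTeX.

d/dx[G] = \frac{2 x^{3}}{3} - x^{2} - \frac{5 x}{4} - \frac{1}{2}
d/dx[G] - f(x) = - \frac{1}{2} != 0.

Invalid: d/dx[G] - f = - \frac{1}{2}, which is not 0.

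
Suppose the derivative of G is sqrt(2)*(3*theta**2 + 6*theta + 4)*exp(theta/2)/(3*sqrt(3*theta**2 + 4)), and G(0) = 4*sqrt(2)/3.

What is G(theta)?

G(theta) = 4*sqrt(3*theta**2/2 + 2)*exp(theta/2)/3

Recognize the product-rule pattern: G'(theta) = u'v + uv' with u = 4*sqrt(3*theta**2/2 + 2)/3, v = exp(theta/2), so integration by parts undoes it.
A general antiderivative is 4*sqrt(3*theta**2/2 + 2)*exp(theta/2)/3 + C.
The condition gives C = 4*sqrt(2)/3 - (4*sqrt(2)/3) = 0.
So G(theta) = 4*sqrt(3*theta**2/2 + 2)*exp(theta/2)/3.
Check: d/dtheta[4*sqrt(3*theta**2/2 + 2)*exp(theta/2)/3] = sqrt(2)*(6*theta**2*exp(theta/2) + 12*theta*exp(theta/2) + 8*exp(theta/2))/(6*sqrt(3*theta**2 + 4)), which equals G'(theta).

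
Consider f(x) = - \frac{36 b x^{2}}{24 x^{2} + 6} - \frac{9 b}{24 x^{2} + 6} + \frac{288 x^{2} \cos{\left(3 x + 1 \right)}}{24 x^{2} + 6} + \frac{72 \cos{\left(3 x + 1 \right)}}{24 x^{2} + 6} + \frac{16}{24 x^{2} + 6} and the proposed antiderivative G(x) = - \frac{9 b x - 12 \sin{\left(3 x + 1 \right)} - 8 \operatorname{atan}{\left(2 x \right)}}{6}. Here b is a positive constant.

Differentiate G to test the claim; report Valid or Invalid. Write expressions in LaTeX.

Invalid: d/dx[G] - f = - 6 \cos{\left(3 x + 1 \right)}, which is not 0.

d/dx[G] = \frac{- 36 b x^{2} - 9 b + 144 x^{2} \cos{\left(3 x + 1 \right)} + 36 \cos{\left(3 x + 1 \right)} + 16}{24 x^{2} + 6}
d/dx[G] - f(x) = - 6 \cos{\left(3 x + 1 \right)} != 0.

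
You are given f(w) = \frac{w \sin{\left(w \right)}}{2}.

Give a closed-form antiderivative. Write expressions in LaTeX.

An antiderivative is F(w) = - \frac{w \cos{\left(w \right)}}{2} + \frac{\sin{\left(w \right)}}{2}.

Since d/dw undoes antidifferentiation here, F'(w) = f(w) is required of F(w).
Check: d/dw[- \frac{w \cos{\left(w \right)}}{2} + \frac{\sin{\left(w \right)}}{2}] = \frac{w \sin{\left(w \right)}}{2} = f(w).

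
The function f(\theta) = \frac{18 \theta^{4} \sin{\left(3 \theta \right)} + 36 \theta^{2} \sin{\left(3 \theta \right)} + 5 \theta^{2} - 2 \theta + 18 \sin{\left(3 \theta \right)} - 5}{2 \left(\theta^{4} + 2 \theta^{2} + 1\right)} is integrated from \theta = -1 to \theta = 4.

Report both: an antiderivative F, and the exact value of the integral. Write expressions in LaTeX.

Antiderivative: F(\theta) = \frac{\frac{1}{2} - \frac{5 \theta}{2}}{\theta^{2} + 1} - 3 \cos{\left(3 \theta \right)}; value = 3 \cos{\left(3 \right)} - 3 \cos{\left(12 \right)} - \frac{35}{17}

A first test for any F(\theta): its \theta-derivative must equal f(\theta) identically.
F(\theta) = \frac{\frac{1}{2} - \frac{5 \theta}{2}}{\theta^{2} + 1} - 3 \cos{\left(3 \theta \right)} is an antiderivative of f.
Check: d/d\theta[\frac{\frac{1}{2} - \frac{5 \theta}{2}}{\theta^{2} + 1} - 3 \cos{\left(3 \theta \right)}] = \frac{18 \theta^{4} \sin{\left(3 \theta \right)} + 36 \theta^{2} \sin{\left(3 \theta \right)} + 5 \theta^{2} - 2 \theta + 18 \sin{\left(3 \theta \right)} - 5}{2 \theta^{4} + 4 \theta^{2} + 2}, which equals f(\theta).
F(4) = - 3 \cos{\left(12 \right)} - \frac{19}{34}; F(-1) = \frac{3}{2} - 3 \cos{\left(3 \right)}.
Integral = F(4) - F(-1) = 3 \cos{\left(3 \right)} - 3 \cos{\left(12 \right)} - \frac{35}{17}.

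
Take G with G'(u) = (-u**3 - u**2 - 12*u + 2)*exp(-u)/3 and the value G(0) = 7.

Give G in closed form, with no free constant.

G'(u) has the shape v'r + vr' for v = u**3/3 + 4*u**2/3 + 20*u/3 + 6 and r = exp(-u) — it is the derivative of the product v*r.
A general antiderivative is (u**3 + 4*u**2 + 20*u + 18)*exp(-u)/3 + C.
The condition gives C = 7 - (6) = 1.
So G(u) = u**3*exp(-u)/3 + 4*u**2*exp(-u)/3 + 20*u*exp(-u)/3 + 1 + 6*exp(-u).
Check: d/du[u**3*exp(-u)/3 + 4*u**2*exp(-u)/3 + 20*u*exp(-u)/3 + 1 + 6*exp(-u)] = (-u**3 - u**2 - 12*u + 2)*exp(-u)/3 = G'(u).

G(u) = u**3*exp(-u)/3 + 4*u**2*exp(-u)/3 + 20*u*exp(-u)/3 + 1 + 6*exp(-u)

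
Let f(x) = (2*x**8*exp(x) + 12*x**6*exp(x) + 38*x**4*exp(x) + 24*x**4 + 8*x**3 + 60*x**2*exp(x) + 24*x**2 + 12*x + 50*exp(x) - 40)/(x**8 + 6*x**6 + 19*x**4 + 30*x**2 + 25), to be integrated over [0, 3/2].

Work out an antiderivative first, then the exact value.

Recover f(x) by differentiating a candidate F(x); any mismatch rules it out.
F(x) = 2*(x**4*exp(x) + 3*x**2*exp(x) - 4*x + 5*exp(x) - 1)/(x**4 + 3*x**2 + 5) is an antiderivative of f.
Check: d/dx[2*(x**4*exp(x) + 3*x**2*exp(x) - 4*x + 5*exp(x) - 1)/(x**4 + 3*x**2 + 5)] = (2*x**8*exp(x) + 12*x**6*exp(x) + 38*x**4*exp(x) + 24*x**4 + 8*x**3 + 60*x**2*exp(x) + 24*x**2 + 12*x + 50*exp(x) - 40)/(x**8 + 6*x**6 + 19*x**4 + 30*x**2 + 25) = f(x).
F(3/2) = -224/269 + 2*exp(3/2); F(0) = 8/5.
Integral = F(3/2) - F(0) = -3272/1345 + 2*exp(3/2).

Antiderivative: F(x) = 2*(x**4*exp(x) + 3*x**2*exp(x) - 4*x + 5*exp(x) - 1)/(x**4 + 3*x**2 + 5); value = -3272/1345 + 2*exp(3/2)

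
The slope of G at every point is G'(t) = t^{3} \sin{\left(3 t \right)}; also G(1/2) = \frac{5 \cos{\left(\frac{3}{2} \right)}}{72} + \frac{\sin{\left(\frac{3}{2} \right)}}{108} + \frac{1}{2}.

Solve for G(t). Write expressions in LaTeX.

G(t) = - \frac{18 t^{3} \cos{\left(3 t \right)} - 18 t^{2} \sin{\left(3 t \right)} - 12 t \cos{\left(3 t \right)} + 4 \sin{\left(3 t \right)} - 27}{54}

A candidate passes only if d/dt[G] lands on the given G'(t) exactly.
A general antiderivative is - \frac{t^{3} \cos{\left(3 t \right)}}{3} + \frac{t^{2} \sin{\left(3 t \right)}}{3} + \frac{2 t \cos{\left(3 t \right)}}{9} - \frac{2 \sin{\left(3 t \right)}}{27} + C.
The condition gives C = \frac{5 \cos{\left(\frac{3}{2} \right)}}{72} + \frac{\sin{\left(\frac{3}{2} \right)}}{108} + \frac{1}{2} - (\frac{5 \cos{\left(\frac{3}{2} \right)}}{72} + \frac{\sin{\left(\frac{3}{2} \right)}}{108}) = \frac{1}{2}.
So G(t) = - \frac{18 t^{3} \cos{\left(3 t \right)} - 18 t^{2} \sin{\left(3 t \right)} - 12 t \cos{\left(3 t \right)} + 4 \sin{\left(3 t \right)} - 27}{54}.
Check: d/dt[- \frac{18 t^{3} \cos{\left(3 t \right)} - 18 t^{2} \sin{\left(3 t \right)} - 12 t \cos{\left(3 t \right)} + 4 \sin{\left(3 t \right)} - 27}{54}] = t^{3} \sin{\left(3 t \right)} = G'(t).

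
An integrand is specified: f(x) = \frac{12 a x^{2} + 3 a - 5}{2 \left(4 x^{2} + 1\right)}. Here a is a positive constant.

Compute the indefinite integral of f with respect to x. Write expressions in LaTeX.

F(x) = \frac{3 a x}{2} - \frac{5 \operatorname{atan}{\left(2 x \right)}}{4} + C

For F(x) to be correct the identity F'(x) - f(x) = 0 must hold.
Check: d/dx[\frac{3 a x}{2} - \frac{5 \operatorname{atan}{\left(2 x \right)}}{4}] = \frac{12 a x^{2} + 3 a - 5}{8 x^{2} + 2}, which equals f(x).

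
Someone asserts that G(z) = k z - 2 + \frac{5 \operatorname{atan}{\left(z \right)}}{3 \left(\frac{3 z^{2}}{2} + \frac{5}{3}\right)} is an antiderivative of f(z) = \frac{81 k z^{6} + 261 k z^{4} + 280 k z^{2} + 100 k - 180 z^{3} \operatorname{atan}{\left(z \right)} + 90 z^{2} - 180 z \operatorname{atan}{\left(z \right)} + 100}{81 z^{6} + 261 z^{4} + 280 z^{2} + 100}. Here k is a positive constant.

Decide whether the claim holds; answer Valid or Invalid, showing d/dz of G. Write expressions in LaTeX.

Valid - the claim checks out under differentiation.

d/dz[G] = \frac{81 k z^{6} + 261 k z^{4} + 280 k z^{2} + 100 k - 180 z^{3} \operatorname{atan}{\left(z \right)} + 90 z^{2} - 180 z \operatorname{atan}{\left(z \right)} + 100}{81 z^{6} + 261 z^{4} + 280 z^{2} + 100}
This equals f(z) exactly, so the claim holds.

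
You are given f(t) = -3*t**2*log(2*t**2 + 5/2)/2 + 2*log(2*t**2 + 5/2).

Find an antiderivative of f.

An antiderivative is F(t) = (8*t**3 + 12*t*(4 - t**2)*log(2*t**2 + 5/2) - 126*t + 63*sqrt(5)*atan(2*sqrt(5)*t/5))/24.

The integrand splits into summands that can be handled one at a time.
Check: d/dt[(8*t**3 + 12*t*(4 - t**2)*log(2*t**2 + 5/2) - 126*t + 63*sqrt(5)*atan(2*sqrt(5)*t/5))/24] = -3*t**2*log(2*t**2 + 5/2)/2 + 2*log(2*t**2 + 5/2) = f(t).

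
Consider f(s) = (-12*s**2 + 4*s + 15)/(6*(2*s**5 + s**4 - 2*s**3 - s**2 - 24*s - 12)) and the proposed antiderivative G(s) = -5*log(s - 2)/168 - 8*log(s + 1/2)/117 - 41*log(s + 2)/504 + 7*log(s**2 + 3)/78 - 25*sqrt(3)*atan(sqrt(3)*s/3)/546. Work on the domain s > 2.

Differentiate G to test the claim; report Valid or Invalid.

d/ds[G] = (-12*s**2 + 4*s + 15)/(12*s**5 + 6*s**4 - 12*s**3 - 6*s**2 - 144*s - 72)
This equals f(s) exactly, so the claim holds.

Valid - differentiating G returns exactly f.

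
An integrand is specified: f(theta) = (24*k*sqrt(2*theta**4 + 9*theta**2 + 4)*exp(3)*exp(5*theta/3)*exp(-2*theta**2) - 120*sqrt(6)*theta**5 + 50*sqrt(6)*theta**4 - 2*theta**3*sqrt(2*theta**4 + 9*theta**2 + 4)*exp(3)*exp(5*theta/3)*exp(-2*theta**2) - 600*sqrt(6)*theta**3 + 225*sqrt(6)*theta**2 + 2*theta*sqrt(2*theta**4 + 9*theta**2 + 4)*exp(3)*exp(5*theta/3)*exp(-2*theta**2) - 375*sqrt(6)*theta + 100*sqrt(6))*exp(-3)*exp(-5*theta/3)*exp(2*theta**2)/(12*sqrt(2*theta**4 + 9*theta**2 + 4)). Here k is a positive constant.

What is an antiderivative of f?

An antiderivative F(theta) passes only if d/dtheta[F] lands on f(theta) exactly.
Check: d/dtheta[2*k*theta - theta**4/24 + theta**2/12 - 15*sqrt(theta**4/3 + 3*theta**2/2 + 2/3)*exp(-3)*exp(-5*theta/3)*exp(2*theta**2)/2] = (24*k*sqrt(2*theta**4 + 9*theta**2 + 4)*exp(3)*exp(5*theta/3) - 120*sqrt(6)*theta**5*exp(2*theta**2) + 50*sqrt(6)*theta**4*exp(2*theta**2) - 2*theta**3*sqrt(2*theta**4 + 9*theta**2 + 4)*exp(3)*exp(5*theta/3) - 600*sqrt(6)*theta**3*exp(2*theta**2) + 225*sqrt(6)*theta**2*exp(2*theta**2) + 2*theta*sqrt(2*theta**4 + 9*theta**2 + 4)*exp(3)*exp(5*theta/3) - 375*sqrt(6)*theta*exp(2*theta**2) + 100*sqrt(6)*exp(2*theta**2))*exp(-3)*exp(-5*theta/3)/(12*sqrt(2*theta**4 + 9*theta**2 + 4)), which equals f(theta).

An antiderivative is F(theta) = 2*k*theta - theta**4/24 + theta**2/12 - 15*sqrt(theta**4/3 + 3*theta**2/2 + 2/3)*exp(-3)*exp(-5*theta/3)*exp(2*theta**2)/2.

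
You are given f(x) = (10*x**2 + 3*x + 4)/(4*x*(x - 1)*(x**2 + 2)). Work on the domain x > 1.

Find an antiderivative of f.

Factor the denominator (4*x*(x - 1)*(x**2 + 2)) and decompose: f = -(11*x - 13)/(12*(x**2 + 2)) + 17/(12*(x - 1)) - 1/(2*x); each piece integrates to a log, atan, or power term.
Check: d/dx[-log(x)/2 + 17*log(x - 1)/12 - 11*log(x**2 + 2)/24 + 13*sqrt(2)*atan(sqrt(2)*x/2)/24] = (10*x**2 + 3*x + 4)/(4*x**4 - 4*x**3 + 8*x**2 - 8*x), which equals f(x).

An antiderivative is F(x) = -log(x)/2 + 17*log(x - 1)/12 - 11*log(x**2 + 2)/24 + 13*sqrt(2)*atan(sqrt(2)*x/2)/24.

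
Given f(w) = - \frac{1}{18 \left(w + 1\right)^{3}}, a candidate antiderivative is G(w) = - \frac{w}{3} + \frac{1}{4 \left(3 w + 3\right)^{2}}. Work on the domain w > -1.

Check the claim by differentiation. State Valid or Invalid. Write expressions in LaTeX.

d/dw[G] = \frac{- 6 w^{3} - 18 w^{2} - 18 w - 7}{18 w^{3} + 54 w^{2} + 54 w + 18}
d/dw[G] - f(w) = - \frac{1}{3} != 0.

Invalid: d/dw[G] - f = - \frac{1}{3}, which is not 0.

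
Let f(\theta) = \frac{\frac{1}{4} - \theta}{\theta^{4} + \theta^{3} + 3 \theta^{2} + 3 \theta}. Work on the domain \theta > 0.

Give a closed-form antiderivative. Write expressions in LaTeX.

An antiderivative is F(\theta) = \frac{8 \log{\left(\theta \right)} - 30 \log{\left(\theta + 1 \right)} + 11 \log{\left(\theta^{2} + 3 \right)} - 10 \sqrt{3} \operatorname{atan}{\left(\frac{\sqrt{3} \theta}{3} \right)}}{96}.

The denominator factors as 4 \theta \left(\theta + 1\right) \left(\theta^{2} + 3\right); partial fractions split f into directly integrable pieces: \frac{11 \theta - 15}{48 \left(\theta^{2} + 3\right)} - \frac{5}{16 \left(\theta + 1\right)} + \frac{1}{12 \theta}.
Check: d/d\theta[\frac{8 \log{\left(\theta \right)} - 30 \log{\left(\theta + 1 \right)} + 11 \log{\left(\theta^{2} + 3 \right)} - 10 \sqrt{3} \operatorname{atan}{\left(\frac{\sqrt{3} \theta}{3} \right)}}{96}] = \frac{1 - 4 \theta}{4 \theta^{4} + 4 \theta^{3} + 12 \theta^{2} + 12 \theta}, which equals f(\theta).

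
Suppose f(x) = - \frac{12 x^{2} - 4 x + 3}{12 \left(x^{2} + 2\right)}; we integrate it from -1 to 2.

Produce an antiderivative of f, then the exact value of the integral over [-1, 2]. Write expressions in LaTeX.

Any candidate F(x) must reproduce f(x) exactly when differentiated.
F(x) = - x + \frac{\log{\left(x^{2} + 2 \right)}}{6} + \frac{7 \sqrt{2} \operatorname{atan}{\left(\frac{\sqrt{2} x}{2} \right)}}{8} is an antiderivative of f.
Check: d/dx[- x + \frac{\log{\left(x^{2} + 2 \right)}}{6} + \frac{7 \sqrt{2} \operatorname{atan}{\left(\frac{\sqrt{2} x}{2} \right)}}{8}] = \frac{- 12 x^{2} + 4 x - 3}{12 x^{2} + 24}, which equals f(x).
F(2) = -2 + \frac{\log{\left(6 \right)}}{6} + \frac{7 \sqrt{2} \operatorname{atan}{\left(\sqrt{2} \right)}}{8}; F(-1) = - \frac{7 \sqrt{2} \operatorname{atan}{\left(\frac{\sqrt{2}}{2} \right)}}{8} + \frac{\log{\left(3 \right)}}{6} + 1.
Integral = F(2) - F(-1) = -3 - \frac{\log{\left(3 \right)}}{6} + \frac{\log{\left(6 \right)}}{6} + \frac{7 \sqrt{2} \operatorname{atan}{\left(\frac{\sqrt{2}}{2} \right)}}{8} + \frac{7 \sqrt{2} \operatorname{atan}{\left(\sqrt{2} \right)}}{8}.

Antiderivative: F(x) = - x + \frac{\log{\left(x^{2} + 2 \right)}}{6} + \frac{7 \sqrt{2} \operatorname{atan}{\left(\frac{\sqrt{2} x}{2} \right)}}{8}; value = -3 - \frac{\log{\left(3 \right)}}{6} + \frac{\log{\left(6 \right)}}{6} + \frac{7 \sqrt{2} \operatorname{atan}{\left(\frac{\sqrt{2}}{2} \right)}}{8} + \frac{7 \sqrt{2} \operatorname{atan}{\left(\sqrt{2} \right)}}{8}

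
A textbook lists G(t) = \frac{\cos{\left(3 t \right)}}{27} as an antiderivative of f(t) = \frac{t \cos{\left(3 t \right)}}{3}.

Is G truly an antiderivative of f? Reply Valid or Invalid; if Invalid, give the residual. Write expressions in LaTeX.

Invalid: d/dt[G] - f = - \frac{t \cos{\left(3 t \right)}}{3} - \frac{\sin{\left(3 t \right)}}{9}, which is not 0.

d/dt[G] = - \frac{\sin{\left(3 t \right)}}{9}
d/dt[G] - f(t) = - \frac{t \cos{\left(3 t \right)}}{3} - \frac{\sin{\left(3 t \right)}}{9} != 0.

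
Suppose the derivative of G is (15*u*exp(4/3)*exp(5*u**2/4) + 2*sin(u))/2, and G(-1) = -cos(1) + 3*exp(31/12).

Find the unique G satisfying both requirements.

G(u) = 3*exp(4/3)*exp(5*u**2/4) - cos(u)

The proposed G(u) is checked by its d/du: the result must match the given G'(u).
A general antiderivative is 3*exp(5*u**2/4 + 4/3) - cos(u) + C.
The condition gives C = -cos(1) + 3*exp(31/12) - (-cos(1) + 3*exp(31/12)) = 0.
So G(u) = 3*exp(4/3)*exp(5*u**2/4) - cos(u).
Check: d/du[3*exp(4/3)*exp(5*u**2/4) - cos(u)] = 15*u*exp(4/3)*exp(5*u**2/4)/2 + sin(u), which equals G'(u).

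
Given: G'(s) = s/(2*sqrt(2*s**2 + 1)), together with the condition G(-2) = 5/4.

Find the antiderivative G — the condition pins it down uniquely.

G(s) = sqrt(2*s**2 + 1)/4 + 1/2

The substitution u = 2*s**2 + 1 works: G'(s) is exactly (dG/du)*(du/ds) for that inner function.
A general antiderivative is sqrt(2*s**2 + 1)/4 + C.
The condition gives C = 5/4 - (3/4) = 1/2.
So G(s) = sqrt(2*s**2 + 1)/4 + 1/2.
Check: d/ds[sqrt(2*s**2 + 1)/4 + 1/2] = s/(2*sqrt(2*s**2 + 1)) = G'(s).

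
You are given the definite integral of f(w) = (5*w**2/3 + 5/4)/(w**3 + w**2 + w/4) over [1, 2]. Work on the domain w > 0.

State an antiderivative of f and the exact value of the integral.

Antiderivative: F(w) = 5*log(w) - 10*log(w + 1/2)/3 + 20/(6*w + 3); value = -10*log(5/2)/3 - 8/9 + 10*log(3/2)/3 + 5*log(2)

The denominator factors as 3*w*(2*w + 1)**2; partial fractions split f into directly integrable pieces: -20/(3*(2*w + 1)) - 40/(3*(2*w + 1)**2) + 5/w.
F(w) = 5*log(w) - 10*log(w + 1/2)/3 + 20/(6*w + 3) is an antiderivative of f.
Check: d/dw[5*log(w) - 10*log(w + 1/2)/3 + 20/(6*w + 3)] = (20*w**2 + 15)/(12*w**3 + 12*w**2 + 3*w), which equals f(w).
F(2) = -10*log(5/2)/3 + 4/3 + 5*log(2); F(1) = 20/9 - 10*log(3/2)/3.
Integral = F(2) - F(1) = -10*log(5/2)/3 - 8/9 + 10*log(3/2)/3 + 5*log(2).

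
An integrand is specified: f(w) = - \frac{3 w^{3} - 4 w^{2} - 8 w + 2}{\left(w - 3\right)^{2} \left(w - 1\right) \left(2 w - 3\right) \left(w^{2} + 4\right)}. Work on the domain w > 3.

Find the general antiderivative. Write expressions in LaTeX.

The denominator factors as \left(w - 3\right)^{2} \left(w - 1\right) \left(2 w - 3\right) \left(w^{2} + 4\right); partial fractions split f into directly integrable pieces: - \frac{2 \left(281 w - 301\right)}{4225 \left(w^{2} + 4\right)} + \frac{284}{225 \left(2 w - 3\right)} - \frac{7}{20 \left(w - 1\right)} - \frac{901}{6084 \left(w - 3\right)} - \frac{23}{78 \left(w - 3\right)^{2}}.
Check: d/dw[\frac{- 22525 \left(w - 3\right) \log{\left(w - 3 \right)} + 95992 \left(w - 3\right) \log{\left(w - \frac{3}{2} \right)} - 53235 \left(w - 3\right) \log{\left(w - 1 \right)} - 10116 \left(w - 3\right) \log{\left(w^{2} + 4 \right)} + 10836 \left(w - 3\right) \operatorname{atan}{\left(\frac{w}{2} \right)} + 44850}{152100 \left(w - 3\right)}] = \frac{- 3 w^{3} + 4 w^{2} + 8 w - 2}{2 w^{6} - 17 w^{5} + 59 w^{4} - 131 w^{3} + 231 w^{2} - 252 w + 108}, which equals f(w).

F(w) = \frac{- 22525 \left(w - 3\right) \log{\left(w - 3 \right)} + 95992 \left(w - 3\right) \log{\left(w - \frac{3}{2} \right)} - 53235 \left(w - 3\right) \log{\left(w - 1 \right)} - 10116 \left(w - 3\right) \log{\left(w^{2} + 4 \right)} + 10836 \left(w - 3\right) \operatorname{atan}{\left(\frac{w}{2} \right)} + 44850}{152100 \left(w - 3\right)} + C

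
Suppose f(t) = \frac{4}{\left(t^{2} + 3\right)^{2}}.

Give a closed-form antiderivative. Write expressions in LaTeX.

Recover f(t) by differentiating a candidate F(t); any mismatch rules it out.
Check: d/dt[\frac{4 t}{6 t^{2} + 18} + \frac{2 \sqrt{3} \operatorname{atan}{\left(\frac{\sqrt{3} t}{3} \right)}}{9}] = \frac{4}{t^{4} + 6 t^{2} + 9}, which equals f(t).

An antiderivative is F(t) = \frac{4 t}{6 t^{2} + 18} + \frac{2 \sqrt{3} \operatorname{atan}{\left(\frac{\sqrt{3} t}{3} \right)}}{9}.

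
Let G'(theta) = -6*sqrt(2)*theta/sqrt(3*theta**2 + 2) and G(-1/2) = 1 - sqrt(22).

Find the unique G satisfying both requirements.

G'(theta) matches the chain-rule pattern g'(h)*h' with inner function h(theta) = 3*theta**2/2 + 1; substituting u = h(theta) collapses the integral.
A general antiderivative is -4*sqrt(3*theta**2/2 + 1) + C.
The condition gives C = 1 - sqrt(22) - (-sqrt(22)) = 1.
So G(theta) = sqrt(2)*(-4*sqrt(3*theta**2 + 2) + sqrt(2))/2.
Check: d/dtheta[sqrt(2)*(-4*sqrt(3*theta**2 + 2) + sqrt(2))/2] = -6*sqrt(2)*theta/sqrt(3*theta**2 + 2) = G'(theta).

G(theta) = sqrt(2)*(-4*sqrt(3*theta**2 + 2) + sqrt(2))/2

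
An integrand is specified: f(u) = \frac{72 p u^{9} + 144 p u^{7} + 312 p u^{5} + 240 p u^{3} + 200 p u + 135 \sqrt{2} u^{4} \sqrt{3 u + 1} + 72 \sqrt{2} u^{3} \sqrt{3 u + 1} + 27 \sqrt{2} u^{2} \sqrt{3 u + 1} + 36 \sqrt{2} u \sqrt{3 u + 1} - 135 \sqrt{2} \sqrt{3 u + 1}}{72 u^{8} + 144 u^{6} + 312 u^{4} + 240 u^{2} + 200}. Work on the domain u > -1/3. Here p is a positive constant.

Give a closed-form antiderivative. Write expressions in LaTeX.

An antiderivative is F(u) = \frac{6 p u^{6} + 6 p u^{4} + 10 p u^{2} - 9 \sqrt{2} u \sqrt{3 u + 1} - 3 \sqrt{2} \sqrt{3 u + 1}}{12 u^{4} + 12 u^{2} + 20}.

A candidate is checked by its d/du: the result must match f(u).
Check: d/du[\frac{6 p u^{6} + 6 p u^{4} + 10 p u^{2} - 9 \sqrt{2} u \sqrt{3 u + 1} - 3 \sqrt{2} \sqrt{3 u + 1}}{12 u^{4} + 12 u^{2} + 20}] = \frac{72 p u^{9} \sqrt{3 u + 1} + 144 p u^{7} \sqrt{3 u + 1} + 312 p u^{5} \sqrt{3 u + 1} + 240 p u^{3} \sqrt{3 u + 1} + 200 p u \sqrt{3 u + 1} + 405 \sqrt{2} u^{5} + 351 \sqrt{2} u^{4} + 153 \sqrt{2} u^{3} + 135 \sqrt{2} u^{2} - 369 \sqrt{2} u - 135 \sqrt{2}}{72 u^{8} \sqrt{3 u + 1} + 144 u^{6} \sqrt{3 u + 1} + 312 u^{4} \sqrt{3 u + 1} + 240 u^{2} \sqrt{3 u + 1} + 200 \sqrt{3 u + 1}}, which equals f(u).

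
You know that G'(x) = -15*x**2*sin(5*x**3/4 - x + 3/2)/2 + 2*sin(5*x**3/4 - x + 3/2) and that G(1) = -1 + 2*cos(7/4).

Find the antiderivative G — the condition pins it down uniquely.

The substitution u = 5*x**3/4 - x + 3/2 works: G'(x) is exactly (dG/du)*(du/dx) for that inner function.
A general antiderivative is 2*cos(5*x**3/4 - x + 3/2) + C.
The condition gives C = -1 + 2*cos(7/4) - (2*cos(7/4)) = -1.
So G(x) = 2*cos(5*x**3/4 - x + 3/2) - 1.
Check: d/dx[2*cos(5*x**3/4 - x + 3/2) - 1] = -15*x**2*sin(5*x**3/4 - x + 3/2)/2 + 2*sin(5*x**3/4 - x + 3/2) = G'(x).

G(x) = 2*cos(5*x**3/4 - x + 3/2) - 1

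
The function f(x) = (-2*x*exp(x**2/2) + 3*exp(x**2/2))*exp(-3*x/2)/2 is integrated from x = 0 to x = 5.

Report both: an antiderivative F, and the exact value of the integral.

Antiderivative: F(x) = -exp(-3*x/2)*exp(x**2/2); value = 1 - exp(5)

f matches the chain-rule pattern g'(h)*h' with inner function h(x) = x**2/2 - 3*x/2; substituting u = h(x) collapses the integral.
F(x) = -exp(-3*x/2)*exp(x**2/2) is an antiderivative of f.
Check: d/dx[-exp(-3*x/2)*exp(x**2/2)] = (-2*x*exp(x**2/2) + 3*exp(x**2/2))*exp(-3*x/2)/2 = f(x).
F(5) = -exp(5); F(0) = -1.
Integral = F(5) - F(0) = 1 - exp(5).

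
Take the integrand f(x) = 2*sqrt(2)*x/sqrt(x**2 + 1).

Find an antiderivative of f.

f matches the chain-rule pattern g'(h)*h' with inner function h(x) = 2*x**2 + 2; substituting u = h(x) collapses the integral.
Check: d/dx[2*sqrt(2*x**2 + 2)] = 2*sqrt(2)*x/sqrt(x**2 + 1) = f(x).

An antiderivative is F(x) = 2*sqrt(2*x**2 + 2).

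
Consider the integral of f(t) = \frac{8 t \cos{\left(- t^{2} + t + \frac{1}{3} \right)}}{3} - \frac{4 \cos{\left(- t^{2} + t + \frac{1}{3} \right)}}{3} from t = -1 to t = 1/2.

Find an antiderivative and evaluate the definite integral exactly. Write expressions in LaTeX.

Antiderivative: F(t) = - \frac{4 \sin{\left(- t^{2} + t + \frac{1}{3} \right)}}{3}; value = - \frac{4 \sin{\left(\frac{5}{3} \right)}}{3} - \frac{4 \sin{\left(\frac{7}{12} \right)}}{3}

The substitution u = - t^{2} + t + \frac{1}{3} works: f is exactly (dF/du)*(du/dt) for that inner function.
F(t) = - \frac{4 \sin{\left(- t^{2} + t + \frac{1}{3} \right)}}{3} is an antiderivative of f.
Check: d/dt[- \frac{4 \sin{\left(- t^{2} + t + \frac{1}{3} \right)}}{3}] = \frac{8 t \cos{\left(- t^{2} + t + \frac{1}{3} \right)}}{3} - \frac{4 \cos{\left(- t^{2} + t + \frac{1}{3} \right)}}{3} = f(t).
F(1/2) = - \frac{4 \sin{\left(\frac{7}{12} \right)}}{3}; F(-1) = \frac{4 \sin{\left(\frac{5}{3} \right)}}{3}.
Integral = F(1/2) - F(-1) = - \frac{4 \sin{\left(\frac{5}{3} \right)}}{3} - \frac{4 \sin{\left(\frac{7}{12} \right)}}{3}.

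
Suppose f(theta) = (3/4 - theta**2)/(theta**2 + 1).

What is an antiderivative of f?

An antiderivative is F(theta) = (-4*theta + 7*atan(theta))/4.

A candidate is checked by its d/dtheta: the result must match f(theta).
Check: d/dtheta[(-4*theta + 7*atan(theta))/4] = (3 - 4*theta**2)/(4*theta**2 + 4), which equals f(theta).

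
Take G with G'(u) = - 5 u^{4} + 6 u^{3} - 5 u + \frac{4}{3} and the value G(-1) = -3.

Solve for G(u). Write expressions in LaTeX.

The integrand splits into summands that can be handled one at a time.
A general antiderivative is - u^{5} + \frac{3 u^{4}}{2} - \frac{5 u^{2}}{2} + \frac{4 u}{3} - \frac{5}{3} + C.
The condition gives C = -3 - (-3) = 0.
So G(u) = - u^{5} + \frac{3 u^{4}}{2} - \frac{5 u^{2}}{2} + \frac{4 u}{3} - \frac{5}{3}.
Check: d/du[- u^{5} + \frac{3 u^{4}}{2} - \frac{5 u^{2}}{2} + \frac{4 u}{3} - \frac{5}{3}] = - 5 u^{4} + 6 u^{3} - 5 u + \frac{4}{3} = G'(u).

G(u) = - u^{5} + \frac{3 u^{4}}{2} - \frac{5 u^{2}}{2} + \frac{4 u}{3} - \frac{5}{3}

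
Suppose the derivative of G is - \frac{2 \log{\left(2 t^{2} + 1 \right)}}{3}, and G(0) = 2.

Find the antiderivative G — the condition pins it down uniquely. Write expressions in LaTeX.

For G(t) to be correct, d/dt[G] must agree with the stated G'(t) identically.
A general antiderivative is - \frac{2 t \log{\left(2 t^{2} + 1 \right)}}{3} + \frac{4 t}{3} - \frac{2 \sqrt{2} \operatorname{atan}{\left(\sqrt{2} t \right)}}{3} + C.
The condition gives C = 2 - (0) = 2.
So G(t) = - \frac{2 t \log{\left(2 t^{2} + 1 \right)}}{3} + \frac{4 t}{3} - \frac{2 \sqrt{2} \operatorname{atan}{\left(\sqrt{2} t \right)}}{3} + 2.
Check: d/dt[- \frac{2 t \log{\left(2 t^{2} + 1 \right)}}{3} + \frac{4 t}{3} - \frac{2 \sqrt{2} \operatorname{atan}{\left(\sqrt{2} t \right)}}{3} + 2] = - \frac{2 \log{\left(2 t^{2} + 1 \right)}}{3} = G'(t).

G(t) = - \frac{2 t \log{\left(2 t^{2} + 1 \right)}}{3} + \frac{4 t}{3} - \frac{2 \sqrt{2} \operatorname{atan}{\left(\sqrt{2} t \right)}}{3} + 2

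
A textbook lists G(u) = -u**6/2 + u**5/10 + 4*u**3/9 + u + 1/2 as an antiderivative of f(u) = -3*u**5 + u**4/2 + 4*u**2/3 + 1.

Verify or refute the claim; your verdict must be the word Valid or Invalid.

d/du[G] = -3*u**5 + u**4/2 + 4*u**2/3 + 1
This equals f(u) exactly, so the claim holds.

Valid: G'(u) = f(u).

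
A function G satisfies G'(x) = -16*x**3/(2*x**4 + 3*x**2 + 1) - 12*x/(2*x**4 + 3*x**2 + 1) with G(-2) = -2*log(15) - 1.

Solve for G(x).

G(x) = -2*log(2*x**4/3 + x**2 + 1/3) - 1

G'(x) matches the chain-rule pattern g'(h)*h' with inner function h(x) = 2*x**4/3 + x**2 + 1/3; substituting u = h(x) collapses the integral.
A general antiderivative is -2*log(2*x**4/3 + x**2 + 1/3) + C.
The condition gives C = -2*log(15) - 1 - (-2*log(15)) = -1.
So G(x) = -2*log(2*x**4/3 + x**2 + 1/3) - 1.
Check: d/dx[-2*log(2*x**4/3 + x**2 + 1/3) - 1] = (-16*x**3 - 12*x)/(2*x**4 + 3*x**2 + 1), which equals G'(x).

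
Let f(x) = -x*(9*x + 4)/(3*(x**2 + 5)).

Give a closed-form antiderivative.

An antiderivative is F(x) = -3*x - 2*log(x**2 + 5)/3 + 3*sqrt(5)*atan(sqrt(5)*x/5).

A candidate is checked by its d/dx: the result must match f(x).
Check: d/dx[-3*x - 2*log(x**2 + 5)/3 + 3*sqrt(5)*atan(sqrt(5)*x/5)] = (-9*x**2 - 4*x)/(3*x**2 + 15), which equals f(x).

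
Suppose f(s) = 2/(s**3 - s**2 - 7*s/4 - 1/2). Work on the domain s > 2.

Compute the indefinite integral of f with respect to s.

F(s) = 8*((2*s + 1)*log(s - 2) - (2*s + 1)*log(s + 1/2) + 5)/(25*(2*s + 1)) + C

Factor the denominator ((s - 2)*(2*s + 1)**2) and decompose: f = -16/(25*(2*s + 1)) - 16/(5*(2*s + 1)**2) + 8/(25*(s - 2)); each piece integrates to a log, atan, or power term.
Check: d/ds[8*((2*s + 1)*log(s - 2) - (2*s + 1)*log(s + 1/2) + 5)/(25*(2*s + 1))] = 8/(4*s**3 - 4*s**2 - 7*s - 2), which equals f(s).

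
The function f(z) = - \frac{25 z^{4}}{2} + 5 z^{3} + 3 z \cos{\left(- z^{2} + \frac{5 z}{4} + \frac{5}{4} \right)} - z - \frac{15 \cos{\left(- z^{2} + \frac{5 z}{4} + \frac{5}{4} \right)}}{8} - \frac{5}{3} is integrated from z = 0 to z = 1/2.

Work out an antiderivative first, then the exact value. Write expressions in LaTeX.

Antiderivative: F(z) = - \frac{5 z^{5}}{2} + \frac{5 z^{4}}{4} - \frac{z^{2}}{2} - \frac{5 z}{3} - \frac{3 \sin{\left(- z^{2} + \frac{5 z}{4} + \frac{5}{4} \right)}}{2}; value = - \frac{3 \sin{\left(\frac{13}{8} \right)}}{2} - \frac{23}{24} + \frac{3 \sin{\left(\frac{5}{4} \right)}}{2}

Integrate term by term and add the pieces.
F(z) = - \frac{5 z^{5}}{2} + \frac{5 z^{4}}{4} - \frac{z^{2}}{2} - \frac{5 z}{3} - \frac{3 \sin{\left(- z^{2} + \frac{5 z}{4} + \frac{5}{4} \right)}}{2} is an antiderivative of f.
Check: d/dz[- \frac{5 z^{5}}{2} + \frac{5 z^{4}}{4} - \frac{z^{2}}{2} - \frac{5 z}{3} - \frac{3 \sin{\left(- z^{2} + \frac{5 z}{4} + \frac{5}{4} \right)}}{2}] = - \frac{25 z^{4}}{2} + 5 z^{3} + 3 z \cos{\left(- z^{2} + \frac{5 z}{4} + \frac{5}{4} \right)} - z - \frac{15 \cos{\left(- z^{2} + \frac{5 z}{4} + \frac{5}{4} \right)}}{8} - \frac{5}{3} = f(z).
F(1/2) = - \frac{3 \sin{\left(\frac{13}{8} \right)}}{2} - \frac{23}{24}; F(0) = - \frac{3 \sin{\left(\frac{5}{4} \right)}}{2}.
Integral = F(1/2) - F(0) = - \frac{3 \sin{\left(\frac{13}{8} \right)}}{2} - \frac{23}{24} + \frac{3 \sin{\left(\frac{5}{4} \right)}}{2}.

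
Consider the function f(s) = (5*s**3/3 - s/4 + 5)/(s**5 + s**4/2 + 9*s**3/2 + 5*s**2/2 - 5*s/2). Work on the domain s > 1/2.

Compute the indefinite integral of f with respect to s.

The denominator factors as 6*s*(s + 1)*(2*s - 1)*(s**2 + 5); partial fractions split f into directly integrable pieces: (235*s + 1073)/(756*(s**2 + 5)) + 488/(189*(2*s - 1)) + 43/(108*(s + 1)) - 2/s.
Check: d/ds[-2*log(s) + 244*log(s - 1/2)/189 + 43*log(s + 1)/108 + 235*log(s**2 + 5)/1512 + 1073*sqrt(5)*atan(sqrt(5)*s/5)/3780] = (20*s**3 - 3*s + 60)/(12*s**5 + 6*s**4 + 54*s**3 + 30*s**2 - 30*s), which equals f(s).

F(s) = -2*log(s) + 244*log(s - 1/2)/189 + 43*log(s + 1)/108 + 235*log(s**2 + 5)/1512 + 1073*sqrt(5)*atan(sqrt(5)*s/5)/3780 + C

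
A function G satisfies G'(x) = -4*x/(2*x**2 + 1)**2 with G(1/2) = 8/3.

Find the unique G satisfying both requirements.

G(x) = (4*x**2 + 3)/(2*x**2 + 1)

The substitution u = 2*x**2 + 1 works: G'(x) is exactly (dG/du)*(du/dx) for that inner function.
A general antiderivative is 1/(2*x**2 + 1) + C.
The condition gives C = 8/3 - (2/3) = 2.
So G(x) = (4*x**2 + 3)/(2*x**2 + 1).
Check: d/dx[(4*x**2 + 3)/(2*x**2 + 1)] = -4*x/(4*x**4 + 4*x**2 + 1), which equals G'(x).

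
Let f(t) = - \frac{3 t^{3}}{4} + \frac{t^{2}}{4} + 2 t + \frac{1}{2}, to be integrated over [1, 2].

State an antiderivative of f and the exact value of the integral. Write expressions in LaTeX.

Antiderivative: F(t) = \frac{t \left(- 9 t^{3} + 4 t^{2} + 48 t + 24\right)}{48}; value = \frac{61}{48}

Integrate term by term and add the pieces.
F(t) = \frac{t \left(- 9 t^{3} + 4 t^{2} + 48 t + 24\right)}{48} is an antiderivative of f.
Check: d/dt[\frac{t \left(- 9 t^{3} + 4 t^{2} + 48 t + 24\right)}{48}] = - \frac{3 t^{3}}{4} + \frac{t^{2}}{4} + 2 t + \frac{1}{2} = f(t).
F(2) = \frac{8}{3}; F(1) = \frac{67}{48}.
Integral = F(2) - F(1) = \frac{61}{48}.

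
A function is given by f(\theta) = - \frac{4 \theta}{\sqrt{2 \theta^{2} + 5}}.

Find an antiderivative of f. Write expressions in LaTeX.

f matches the chain-rule pattern g'(h)*h' with inner function h(\theta) = 2 \theta^{2} + 5; substituting u = h(\theta) collapses the integral.
Check: d/d\theta[- 2 \sqrt{2 \theta^{2} + 5}] = - \frac{4 \theta}{\sqrt{2 \theta^{2} + 5}} = f(\theta).

An antiderivative is F(\theta) = - 2 \sqrt{2 \theta^{2} + 5}.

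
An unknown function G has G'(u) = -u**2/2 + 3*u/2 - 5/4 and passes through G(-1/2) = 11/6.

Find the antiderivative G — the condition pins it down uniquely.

G(u) = (-2*u**3 + 9*u**2 - 15*u + 12)/12

The integrand splits into summands that can be handled one at a time.
A general antiderivative is -u**3/6 + 3*u**2/4 - 5*u/4 + C.
The condition gives C = 11/6 - (5/6) = 1.
So G(u) = (-2*u**3 + 9*u**2 - 15*u + 12)/12.
Check: d/du[(-2*u**3 + 9*u**2 - 15*u + 12)/12] = -u**2/2 + 3*u/2 - 5/4 = G'(u).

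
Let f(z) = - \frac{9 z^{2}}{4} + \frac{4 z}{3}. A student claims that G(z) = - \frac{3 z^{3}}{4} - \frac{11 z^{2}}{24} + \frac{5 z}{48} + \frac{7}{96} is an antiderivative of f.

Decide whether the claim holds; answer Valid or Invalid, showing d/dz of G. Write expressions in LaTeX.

Invalid: d/dz[G] - f = \frac{5}{48} - \frac{9 z}{4}, which is not 0.

d/dz[G] = - \frac{9 z^{2}}{4} - \frac{11 z}{12} + \frac{5}{48}
d/dz[G] - f(z) = \frac{5}{48} - \frac{9 z}{4} != 0.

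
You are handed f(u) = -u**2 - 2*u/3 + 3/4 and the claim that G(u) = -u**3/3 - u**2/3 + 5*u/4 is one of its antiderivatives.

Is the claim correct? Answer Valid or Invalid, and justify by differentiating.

Invalid: d/du[G] - f = 1/2, which is not 0.

d/du[G] = -u**2 - 2*u/3 + 5/4
d/du[G] - f(u) = 1/2 != 0.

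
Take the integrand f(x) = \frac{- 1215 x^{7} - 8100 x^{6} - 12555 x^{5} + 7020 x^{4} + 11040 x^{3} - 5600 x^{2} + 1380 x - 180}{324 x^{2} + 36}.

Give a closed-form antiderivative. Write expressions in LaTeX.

An antiderivative is F(x) = - \frac{5 \left(27 x^{6} + 216 x^{5} + 414 x^{4} - 352 x^{3} - 828 x^{2} + 864 x - 216 \operatorname{atan}{\left(3 x \right)} - 216\right)}{216}.

An antiderivative F(x) passes only if d/dx[F] lands on f(x) exactly.
Check: d/dx[- \frac{5 \left(27 x^{6} + 216 x^{5} + 414 x^{4} - 352 x^{3} - 828 x^{2} + 864 x - 216 \operatorname{atan}{\left(3 x \right)} - 216\right)}{216}] = \frac{- 1215 x^{7} - 8100 x^{6} - 12555 x^{5} + 7020 x^{4} + 11040 x^{3} - 5600 x^{2} + 1380 x - 180}{324 x^{2} + 36} = f(x).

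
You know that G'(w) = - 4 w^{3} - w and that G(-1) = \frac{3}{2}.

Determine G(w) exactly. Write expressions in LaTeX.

Integrate term by term and add the pieces.
A general antiderivative is - w^{4} - \frac{w^{2}}{2} + 2 + C.
The condition gives C = \frac{3}{2} - (\frac{1}{2}) = 1.
So G(w) = - w^{4} - \frac{w^{2}}{2} + 3.
Check: d/dw[- w^{4} - \frac{w^{2}}{2} + 3] = - 4 w^{3} - w = G'(w).

G(w) = - w^{4} - \frac{w^{2}}{2} + 3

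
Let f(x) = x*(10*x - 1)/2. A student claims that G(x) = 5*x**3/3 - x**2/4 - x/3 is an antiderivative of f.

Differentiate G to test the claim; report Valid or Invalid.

d/dx[G] = 5*x**2 - x/2 - 1/3
d/dx[G] - f(x) = -1/3 != 0.

Invalid: d/dx[G] - f = -1/3, which is not 0.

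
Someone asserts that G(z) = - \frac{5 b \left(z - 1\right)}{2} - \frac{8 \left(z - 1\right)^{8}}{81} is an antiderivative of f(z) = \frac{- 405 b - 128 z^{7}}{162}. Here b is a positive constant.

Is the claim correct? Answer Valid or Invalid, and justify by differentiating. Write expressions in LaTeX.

d/dz[G] = - \frac{5 b}{2} - \frac{64 z^{7}}{81} + \frac{448 z^{6}}{81} - \frac{448 z^{5}}{27} + \frac{2240 z^{4}}{81} - \frac{2240 z^{3}}{81} + \frac{448 z^{2}}{27} - \frac{448 z}{81} + \frac{64}{81}
d/dz[G] - f(z) = \frac{448 z^{6}}{81} - \frac{448 z^{5}}{27} + \frac{2240 z^{4}}{81} - \frac{2240 z^{3}}{81} + \frac{448 z^{2}}{27} - \frac{448 z}{81} + \frac{64}{81} != 0.

Invalid: d/dz[G] - f = \frac{448 z^{6}}{81} - \frac{448 z^{5}}{27} + \frac{2240 z^{4}}{81} - \frac{2240 z^{3}}{81} + \frac{448 z^{2}}{27} - \frac{448 z}{81} + \frac{64}{81}, which is not 0.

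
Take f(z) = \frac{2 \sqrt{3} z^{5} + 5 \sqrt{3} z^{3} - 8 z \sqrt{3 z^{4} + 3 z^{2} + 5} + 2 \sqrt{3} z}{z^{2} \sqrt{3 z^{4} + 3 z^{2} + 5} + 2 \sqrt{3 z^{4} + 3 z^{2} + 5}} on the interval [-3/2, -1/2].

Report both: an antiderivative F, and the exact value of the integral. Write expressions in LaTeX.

Antiderivative: F(z) = \frac{\sqrt{3} \left(\sqrt{3 z^{4} + 3 z^{2} + 5} - 4 \sqrt{3} \log{\left(z^{2} + 2 \right)}\right)}{3}; value = - 4 \log{\left(\frac{9}{4} \right)} - \frac{\sqrt{1293}}{12} + \frac{\sqrt{285}}{12} + 4 \log{\left(\frac{17}{4} \right)}

An antiderivative F(z) passes only if d/dz[F] lands on f(z) exactly.
F(z) = \frac{\sqrt{3} \left(\sqrt{3 z^{4} + 3 z^{2} + 5} - 4 \sqrt{3} \log{\left(z^{2} + 2 \right)}\right)}{3} is an antiderivative of f.
Check: d/dz[\frac{\sqrt{3} \left(\sqrt{3 z^{4} + 3 z^{2} + 5} - 4 \sqrt{3} \log{\left(z^{2} + 2 \right)}\right)}{3}] = \frac{2 \sqrt{3} z^{5} + 5 \sqrt{3} z^{3} - 8 z \sqrt{3 z^{4} + 3 z^{2} + 5} + 2 \sqrt{3} z}{z^{2} \sqrt{3 z^{4} + 3 z^{2} + 5} + 2 \sqrt{3 z^{4} + 3 z^{2} + 5}} = f(z).
F(-1/2) = - 4 \log{\left(\frac{9}{4} \right)} + \frac{\sqrt{285}}{12}; F(-3/2) = - 4 \log{\left(\frac{17}{4} \right)} + \frac{\sqrt{1293}}{12}.
Integral = F(-1/2) - F(-3/2) = - 4 \log{\left(\frac{9}{4} \right)} - \frac{\sqrt{1293}}{12} + \frac{\sqrt{285}}{12} + 4 \log{\left(\frac{17}{4} \right)}.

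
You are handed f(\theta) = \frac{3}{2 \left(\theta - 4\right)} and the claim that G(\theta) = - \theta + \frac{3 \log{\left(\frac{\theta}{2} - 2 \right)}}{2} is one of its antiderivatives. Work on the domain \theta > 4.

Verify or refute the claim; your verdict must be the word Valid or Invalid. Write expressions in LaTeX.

Invalid: d/d\theta[G] - f = -1, which is not 0.

d/d\theta[G] = \frac{11 - 2 \theta}{2 \theta - 8}
d/d\theta[G] - f(\theta) = -1 != 0.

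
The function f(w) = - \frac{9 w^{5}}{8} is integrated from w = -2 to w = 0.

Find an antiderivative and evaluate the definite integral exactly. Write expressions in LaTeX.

Antiderivative: F(w) = - \frac{3 w^{6}}{16}; value = 12

An antiderivative F(w) passes only if d/dw[F] lands on f(w) exactly.
F(w) = - \frac{3 w^{6}}{16} is an antiderivative of f.
Check: d/dw[- \frac{3 w^{6}}{16}] = - \frac{9 w^{5}}{8} = f(w).
F(0) = 0; F(-2) = -12.
Integral = F(0) - F(-2) = 12.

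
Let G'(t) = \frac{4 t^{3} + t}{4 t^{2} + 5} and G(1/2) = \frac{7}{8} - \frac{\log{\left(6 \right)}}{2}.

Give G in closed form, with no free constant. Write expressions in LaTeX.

A first test for any G(t): its t-derivative must equal the given G'(t).
A general antiderivative is \frac{t^{2}}{2} - \frac{\log{\left(4 t^{2} + 5 \right)}}{2} + \frac{3}{4} + C.
The condition gives C = \frac{7}{8} - \frac{\log{\left(6 \right)}}{2} - (\frac{7}{8} - \frac{\log{\left(6 \right)}}{2}) = 0.
So G(t) = \frac{t^{2}}{2} - \frac{\log{\left(4 t^{2} + 5 \right)}}{2} + \frac{3}{4}.
Check: d/dt[\frac{t^{2}}{2} - \frac{\log{\left(4 t^{2} + 5 \right)}}{2} + \frac{3}{4}] = \frac{4 t^{3} + t}{4 t^{2} + 5} = G'(t).

G(t) = \frac{t^{2}}{2} - \frac{\log{\left(4 t^{2} + 5 \right)}}{2} + \frac{3}{4}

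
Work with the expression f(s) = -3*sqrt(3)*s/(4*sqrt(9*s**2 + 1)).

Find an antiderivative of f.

An antiderivative is F(s) = -sqrt(3)*sqrt(9*s**2 + 1)/12.

The substitution u = 3*s**2 + 1/3 works: f is exactly (dF/du)*(du/ds) for that inner function.
Check: d/ds[-sqrt(3)*sqrt(9*s**2 + 1)/12] = -3*sqrt(3)*s/(4*sqrt(9*s**2 + 1)) = f(s).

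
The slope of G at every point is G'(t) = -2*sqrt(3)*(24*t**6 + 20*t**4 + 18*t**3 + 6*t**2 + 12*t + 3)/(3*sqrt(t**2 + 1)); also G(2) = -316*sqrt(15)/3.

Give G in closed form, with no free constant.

G'(t) has the shape u'v + uv' for u = 4*sqrt(3*t**2 + 3)/3 and v = -2*t**5 - 3*t**2 - 3*t/2 — it is the derivative of the product u*v.
A general antiderivative is 4*sqrt(3*t**2 + 3)*(-2*t**5 - 3*t**2 - 3*t/2)/3 + C.
The condition gives C = -316*sqrt(15)/3 - (-316*sqrt(15)/3) = 0.
So G(t) = 4*sqrt(3*t**2 + 3)*(-2*t**5 - 3*t**2 - 3*t/2)/3.
Check: d/dt[4*sqrt(3*t**2 + 3)*(-2*t**5 - 3*t**2 - 3*t/2)/3] = (-48*sqrt(3)*t**6 - 40*sqrt(3)*t**4 - 36*sqrt(3)*t**3 - 12*sqrt(3)*t**2 - 24*sqrt(3)*t - 6*sqrt(3))/(3*sqrt(t**2 + 1)), which equals G'(t).

G(t) = 4*sqrt(3*t**2 + 3)*(-2*t**5 - 3*t**2 - 3*t/2)/3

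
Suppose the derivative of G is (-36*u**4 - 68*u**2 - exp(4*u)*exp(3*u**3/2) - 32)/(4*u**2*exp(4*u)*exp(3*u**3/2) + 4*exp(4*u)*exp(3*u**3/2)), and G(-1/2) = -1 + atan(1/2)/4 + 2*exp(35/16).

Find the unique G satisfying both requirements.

Since d/du undoes antidifferentiation here, G(u) must give back the stated G'(u).
A general antiderivative is 2*exp(-3*u**3/2 - 4*u) - atan(u)/4 + C.
The condition gives C = -1 + atan(1/2)/4 + 2*exp(35/16) - (atan(1/2)/4 + 2*exp(35/16)) = -1.
So G(u) = (-exp(4*u)*exp(3*u**3/2)*atan(u) - 4*exp(4*u)*exp(3*u**3/2) + 8)*exp(-4*u)*exp(-3*u**3/2)/4.
Check: d/du[(-exp(4*u)*exp(3*u**3/2)*atan(u) - 4*exp(4*u)*exp(3*u**3/2) + 8)*exp(-4*u)*exp(-3*u**3/2)/4] = (-36*u**4 - 68*u**2 - exp(4*u)*exp(3*u**3/2) - 32)/(4*u**2*exp(4*u)*exp(3*u**3/2) + 4*exp(4*u)*exp(3*u**3/2)) = G'(u).

G(u) = (-exp(4*u)*exp(3*u**3/2)*atan(u) - 4*exp(4*u)*exp(3*u**3/2) + 8)*exp(-4*u)*exp(-3*u**3/2)/4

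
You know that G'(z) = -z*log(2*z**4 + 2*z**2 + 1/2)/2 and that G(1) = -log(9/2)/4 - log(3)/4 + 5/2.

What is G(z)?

Any candidate G(z) must reproduce the stated G'(z) exactly.
A general antiderivative is -z**2*log(2*z**4 + 2*z**2 + 1/2)/4 + z**2/2 - log(2*z**2 + 1)/4 + C.
The condition gives C = -log(9/2)/4 - log(3)/4 + 5/2 - (-log(9/2)/4 - log(3)/4 + 1/2) = 2.
So G(z) = -z**2*log(2*z**4 + 2*z**2 + 1/2)/4 + z**2/2 - log(2*z**2 + 1)/4 + 2.
Check: d/dz[-z**2*log(2*z**4 + 2*z**2 + 1/2)/4 + z**2/2 - log(2*z**2 + 1)/4 + 2] = -z*log(2*z**4 + 2*z**2 + 1/2)/2 = G'(z).

G(z) = -z**2*log(2*z**4 + 2*z**2 + 1/2)/4 + z**2/2 - log(2*z**2 + 1)/4 + 2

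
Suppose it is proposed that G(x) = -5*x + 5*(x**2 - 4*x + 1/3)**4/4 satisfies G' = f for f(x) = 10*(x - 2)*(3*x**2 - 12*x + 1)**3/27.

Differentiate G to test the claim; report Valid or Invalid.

d/dx[G] = 10*x**7 - 140*x**6 + 730*x**5 - 1700*x**4 + 4810*x**3/3 - 340*x**2 + 730*x/27 - 155/27
d/dx[G] - f(x) = -5 != 0.

Invalid: d/dx[G] - f = -5, which is not 0.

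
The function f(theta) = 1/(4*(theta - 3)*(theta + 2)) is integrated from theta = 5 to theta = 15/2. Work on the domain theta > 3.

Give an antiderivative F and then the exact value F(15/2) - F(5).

Antiderivative: F(theta) = log(theta - 3)/20 - log(theta + 2)/20; value = -log(19/2)/20 - log(2)/20 + log(9/2)/20 + log(7)/20

The denominator factors as 4*(theta - 3)*(theta + 2); partial fractions split f into directly integrable pieces: -1/(20*(theta + 2)) + 1/(20*(theta - 3)).
F(theta) = log(theta - 3)/20 - log(theta + 2)/20 is an antiderivative of f.
Check: d/dtheta[log(theta - 3)/20 - log(theta + 2)/20] = 1/(4*theta**2 - 4*theta - 24), which equals f(theta).
F(15/2) = -log(19/2)/20 + log(9/2)/20; F(5) = -log(7)/20 + log(2)/20.
Integral = F(15/2) - F(5) = -log(19/2)/20 - log(2)/20 + log(9/2)/20 + log(7)/20.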